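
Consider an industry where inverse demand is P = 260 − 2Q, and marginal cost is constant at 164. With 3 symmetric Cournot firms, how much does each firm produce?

q_i = 12

In a 3-firm Cournot equilibrium, symmetry and the first-order condition give q = (260 − 164)/(8) = 12. So Q = 36 and P = 188.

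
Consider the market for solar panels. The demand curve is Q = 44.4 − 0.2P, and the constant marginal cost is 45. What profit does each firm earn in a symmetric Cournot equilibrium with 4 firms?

π_i = 250.632

Inverting demand: P = 222 − 5Q.
In a 4-firm Cournot equilibrium, symmetry and the first-order condition give q = (222 − 45)/(25) = 7.08. So Q = 28.32 and P = 80.4.
Each firm's profit = (80.4 − 45)·7.08 = 250.632.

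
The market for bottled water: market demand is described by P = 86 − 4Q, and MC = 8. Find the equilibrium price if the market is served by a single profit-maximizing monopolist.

P = 47

Monopoly sets MR = MC: 86 − 8Q = 8 ⇒ Q = 9.75, P = 86 − 4·9.75 = 47.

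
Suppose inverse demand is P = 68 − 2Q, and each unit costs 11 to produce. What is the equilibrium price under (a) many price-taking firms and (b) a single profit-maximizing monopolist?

Competition: P = 11; Monopoly: P = 39.5

Under competition P = MC = 11, so Q = (68 − 11)/2 = 28.5.
Monopoly sets MR = MC: 68 − 4Q = 11 ⇒ Q = 14.25, P = 68 − 2·14.25 = 39.5.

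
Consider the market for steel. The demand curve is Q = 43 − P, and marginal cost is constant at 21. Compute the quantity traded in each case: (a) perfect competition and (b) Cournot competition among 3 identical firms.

Inverting demand: P = 43 − Q.
Perfect competition: P = MC = 21, so 43 − Q = 21 and Q = 22.
In a 3-firm Cournot equilibrium, symmetry and the first-order condition give q = (43 − 21)/(4) = 5.5. So Q = 16.5 and P = 26.5.

Competition: Q = 22; Cournot: Q = 16.5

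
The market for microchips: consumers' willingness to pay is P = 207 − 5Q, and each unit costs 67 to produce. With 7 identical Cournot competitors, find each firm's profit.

π_i = 61.25

With 7 symmetric Cournot firms, each firm's FOC gives 207 − 40q = 67, so q = 3.5, Q = 7·3.5 = 24.5, and P = 84.5.
Each firm's profit = (84.5 − 67)·3.5 = 61.25.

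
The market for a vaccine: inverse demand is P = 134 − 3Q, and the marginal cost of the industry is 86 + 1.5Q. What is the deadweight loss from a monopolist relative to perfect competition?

DWL = 40.96

Under competition P = MC: 134 − 3Q = 86 + 1.5Q ⇒ Q = 32/3, P = 102.
The monopolist equates marginal revenue to marginal cost: 134 − 6Q = 86 + 1.5Q, so Q = 6.4. From demand, P = 114.8.
CS = ½·(134 − 102)·32/3 = 512/3; PS = (102·32/3 − 86·32/3 − ½·1.5·(32/3)²) = 256/3; TS = 256.
CS = ½·(134 − 114.8)·6.4 = 61.44; PS = (114.8·6.4 − 86·6.4 − ½·1.5·6.4²) = 153.6; TS = 215.04.
DWL = 256 − 215.04 = 40.96.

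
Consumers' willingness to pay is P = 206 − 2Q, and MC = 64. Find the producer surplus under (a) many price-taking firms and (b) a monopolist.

Competitive firms price at marginal cost: P = 64, giving Q = 71.
PS = (64 − 64)·71 = 0.
Monopoly sets MR = MC: 206 − 4Q = 64 ⇒ Q = 35.5, P = 206 − 2·35.5 = 135.
PS = (135 − 64)·35.5 = 2520.5.

Competition: PS = 0; Monopoly: PS = 2520.5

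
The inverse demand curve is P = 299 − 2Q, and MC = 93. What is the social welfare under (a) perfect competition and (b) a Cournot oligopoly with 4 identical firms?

Competition: TS = 10609; Cournot: TS = 10184.64

Under competition P = MC = 93, so Q = (299 − 93)/2 = 103.
CS = ½·(299 − 93)·103 = 10609; PS = (93 − 93)·103 = 0; TS = 10609.
With 4 symmetric Cournot firms, each firm's FOC gives 299 − 10q = 93, so q = 20.6, Q = 4·20.6 = 82.4, and P = 134.2.
CS = ½·(299 − 134.2)·82.4 = 6789.76; PS = (134.2 − 93)·82.4 = 3394.88; TS = 10184.64.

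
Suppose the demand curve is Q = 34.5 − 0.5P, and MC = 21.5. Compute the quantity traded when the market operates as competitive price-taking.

Q = 23.75

Inverting demand: P = 69 − 2Q.
Competitive firms price at marginal cost: P = 21.5, giving Q = 23.75.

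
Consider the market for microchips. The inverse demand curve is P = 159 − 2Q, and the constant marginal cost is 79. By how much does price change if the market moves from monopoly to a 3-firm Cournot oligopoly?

Monopoly sets MR = MC: 159 − 4Q = 79 ⇒ Q = 20, P = 159 − 2·20 = 119.
With 3 symmetric Cournot firms, each firm's FOC gives 159 − 8q = 79, so q = 10, Q = 3·10 = 30, and P = 99.
Change in price: 99 − 119 = −20.

Price falls by 20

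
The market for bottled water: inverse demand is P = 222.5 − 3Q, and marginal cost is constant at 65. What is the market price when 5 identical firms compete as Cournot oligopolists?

P = 91.25

With 5 symmetric Cournot firms, each firm's FOC gives 222.5 − 18q = 65, so q = 8.75, Q = 5·8.75 = 43.75, and P = 91.25.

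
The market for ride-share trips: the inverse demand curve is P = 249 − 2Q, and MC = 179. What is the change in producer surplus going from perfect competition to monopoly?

Producer surplus rises by 612.5

Perfect competition: P = MC = 179, so 249 − 2Q = 179 and Q = 35.
PS = (179 − 179)·35 = 0.
Monopoly sets MR = MC: 249 − 4Q = 179 ⇒ Q = 17.5, P = 249 − 2·17.5 = 214.
PS = (214 − 179)·17.5 = 612.5.
Change in producer surplus: 612.5 − 0 = 612.5.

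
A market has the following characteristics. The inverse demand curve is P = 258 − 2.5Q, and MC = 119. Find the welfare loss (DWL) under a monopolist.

DWL = 966.05

Under competition P = MC = 119, so Q = (258 − 119)/2.5 = 55.6.
Monopoly sets MR = MC: 258 − 5Q = 119 ⇒ Q = 27.8, P = 258 − 2.5·27.8 = 188.5.
DWL is the triangle between Q = 27.8 and Q = 55.6: ½·(55.6 − 27.8)·(188.5 − 119) = 966.05.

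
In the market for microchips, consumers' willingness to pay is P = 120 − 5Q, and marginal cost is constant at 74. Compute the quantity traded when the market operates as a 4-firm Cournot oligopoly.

Q = 7.36

In a 4-firm Cournot equilibrium, symmetry and the first-order condition give q = (120 − 74)/(25) = 1.84. So Q = 7.36 and P = 83.2.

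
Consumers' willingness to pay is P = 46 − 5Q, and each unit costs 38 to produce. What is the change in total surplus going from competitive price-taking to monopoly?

TS falls by 1.6

Competitive firms price at marginal cost: P = 38, giving Q = 1.6.
CS = ½·(46 − 38)·1.6 = 6.4; PS = (38 − 38)·1.6 = 0; TS = 6.4.
Monopoly sets MR = MC: 46 − 10Q = 38 ⇒ Q = 0.8, P = 46 − 5·0.8 = 42.
CS = ½·(46 − 42)·0.8 = 1.6; PS = (42 − 38)·0.8 = 3.2; TS = 4.8.
Change in total surplus: 4.8 − 6.4 = −1.6.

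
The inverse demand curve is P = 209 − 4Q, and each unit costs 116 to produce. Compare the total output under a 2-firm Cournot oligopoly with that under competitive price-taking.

Cournot: Q = 15.5; Competition: Q = 23.25

Cournot with 2 identical firms: the symmetric best-response condition is 209 − 12q = 116. Each firm produces q = 7.75, total output Q = 15.5, price P = 147.
Perfect competition: P = MC = 116, so 209 − 4Q = 116 and Q = 23.25.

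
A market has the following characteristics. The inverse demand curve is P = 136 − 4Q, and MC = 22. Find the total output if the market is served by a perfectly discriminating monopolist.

With perfect price discrimination, output is the efficient level Q = 28.5 (where demand meets MC), but every buyer pays their willingness to pay: CS = 0 and PS = total surplus.

Q = 28.5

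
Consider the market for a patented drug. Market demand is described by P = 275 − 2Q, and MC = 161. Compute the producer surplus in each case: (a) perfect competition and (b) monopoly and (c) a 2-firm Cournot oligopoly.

Competition: PS = 0; Monopoly: PS = 1624.5; Cournot: PS = 1444

Competitive firms price at marginal cost: P = 161, giving Q = 57.
PS = (161 − 161)·57 = 0.
The monopolist equates marginal revenue to marginal cost: 275 − 4Q = 161, so Q = 28.5. From demand, P = 218.
PS = (218 − 161)·28.5 = 1624.5.
In a 2-firm Cournot equilibrium, symmetry and the first-order condition give q = (275 − 161)/(6) = 19. So Q = 38 and P = 199.
PS = (199 − 161)·38 = 1444.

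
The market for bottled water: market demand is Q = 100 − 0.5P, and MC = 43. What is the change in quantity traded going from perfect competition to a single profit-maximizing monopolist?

Inverting demand: P = 200 − 2Q.
Under competition P = MC = 43, so Q = (200 − 43)/2 = 78.5.
A monopolist chooses Q where MR = MC. MR = 200 − 4Q; setting this equal to 43 gives Q = 39.25 and P = 121.5.
Change in quantity traded: 39.25 − 78.5 = −39.25.

Quantity traded falls by 39.25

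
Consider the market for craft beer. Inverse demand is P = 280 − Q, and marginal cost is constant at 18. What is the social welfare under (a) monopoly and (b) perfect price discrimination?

Monopoly: TS = 25741.5; Perfect PD: TS = 34322

Monopoly sets MR = MC: 280 − 2Q = 18 ⇒ Q = 131, P = 280 − 131 = 149.
CS = ½·(280 − 149)·131 = 8580.5; PS = (149 − 18)·131 = 17161; TS = 25741.5.
Under first-degree price discrimination the firm charges each unit its demand price and produces up to where P = MC, i.e. Q = 262. Consumer surplus is zero; producer surplus equals total surplus.
TS = 34322 (equal to competitive TS).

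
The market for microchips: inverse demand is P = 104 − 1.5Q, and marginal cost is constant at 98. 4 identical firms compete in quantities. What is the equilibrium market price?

P = 99.2

Cournot with 4 identical firms: the symmetric best-response condition is 104 − 7.5q = 98. Each firm produces q = 0.8, total output Q = 3.2, price P = 99.2.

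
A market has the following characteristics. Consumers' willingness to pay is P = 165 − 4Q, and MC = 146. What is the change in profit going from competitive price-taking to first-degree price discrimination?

π rises by 45.125

Perfect competition: P = MC = 146, so 165 − 4Q = 146 and Q = 4.75.
Profit = (146 − 146)·4.75 = 0.
A perfectly discriminating monopolist sells every unit with P(Q) ≥ MC(Q), so output equals the competitive quantity Q = 4.75. Each buyer pays their reservation price, so CS = 0 and the firm captures all surplus.
PS equals the full surplus area, 45.125. Profit = 45.125 = 45.125.
Change in profit: 45.125 − 0 = 45.125.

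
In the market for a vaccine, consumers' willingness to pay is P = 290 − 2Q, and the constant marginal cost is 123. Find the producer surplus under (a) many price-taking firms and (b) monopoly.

Perfect competition: P = MC = 123, so 290 − 2Q = 123 and Q = 83.5.
PS = (123 − 123)·83.5 = 0.
Monopoly sets MR = MC: 290 − 4Q = 123 ⇒ Q = 41.75, P = 290 − 2·41.75 = 206.5.
PS = (206.5 − 123)·41.75 = 3486.125.

Competition: PS = 0; Monopoly: PS = 3486.125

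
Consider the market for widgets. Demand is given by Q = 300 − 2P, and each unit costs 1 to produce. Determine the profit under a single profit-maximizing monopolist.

Profit = 11100.5

Inverting demand: P = 150 − 0.5Q.
The monopolist equates marginal revenue to marginal cost: 150 − Q = 1, so Q = 149. From demand, P = 75.5.
Profit = (75.5 − 1)·149 = 11100.5.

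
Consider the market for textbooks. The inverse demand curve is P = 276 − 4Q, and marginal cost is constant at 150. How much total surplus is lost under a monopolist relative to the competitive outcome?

DWL = 496.125

Competitive firms price at marginal cost: P = 150, giving Q = 31.5.
A monopolist chooses Q where MR = MC. MR = 276 − 8Q; setting this equal to 150 gives Q = 15.75 and P = 213.
DWL is the triangle between Q = 15.75 and Q = 31.5: ½·(31.5 − 15.75)·(213 − 150) = 496.125.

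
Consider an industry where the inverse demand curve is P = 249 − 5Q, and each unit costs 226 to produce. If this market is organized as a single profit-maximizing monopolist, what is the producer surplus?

Monopoly sets MR = MC: 249 − 10Q = 226 ⇒ Q = 2.3, P = 249 − 5·2.3 = 237.5.
PS = (237.5 − 226)·2.3 = 26.45.

PS = 26.45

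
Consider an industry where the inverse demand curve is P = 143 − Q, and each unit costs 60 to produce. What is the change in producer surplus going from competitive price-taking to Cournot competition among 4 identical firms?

Competitive firms price at marginal cost: P = 60, giving Q = 83.
PS = (60 − 60)·83 = 0.
In a 4-firm Cournot equilibrium, symmetry and the first-order condition give q = (143 − 60)/(5) = 16.6. So Q = 66.4 and P = 76.6.
PS = (76.6 − 60)·66.4 = 1102.24.
Change in producer surplus: 1102.24 − 0 = 1102.24.

PS rises by 1102.24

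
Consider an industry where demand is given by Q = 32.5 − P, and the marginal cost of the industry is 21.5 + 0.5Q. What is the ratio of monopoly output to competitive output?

Q_m/Q_c = 0.6

Inverting demand: P = 32.5 − Q.
The monopolist equates marginal revenue to marginal cost: 32.5 − 2Q = 21.5 + 0.5Q, so Q = 4.4. From demand, P = 28.1.
Competitive equilibrium sets price equal to marginal cost: 32.5 − Q = 21.5 + 0.5Q, so Q = 22/3 and P = 151/6.
Ratio Q_m/Q_c = 4.4/(22/3) = 0.6.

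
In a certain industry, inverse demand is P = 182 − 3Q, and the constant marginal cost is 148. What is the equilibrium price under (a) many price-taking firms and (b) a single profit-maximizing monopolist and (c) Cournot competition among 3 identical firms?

Perfect competition: P = MC = 148, so 182 − 3Q = 148 and Q = 34/3.
The monopolist equates marginal revenue to marginal cost: 182 − 6Q = 148, so Q = 17/3. From demand, P = 165.
With 3 symmetric Cournot firms, each firm's FOC gives 182 − 12q = 148, so q = 17/6, Q = 3·17/6 = 8.5, and P = 156.5.

Competition: P = 148; Monopoly: P = 165; Cournot: P = 156.5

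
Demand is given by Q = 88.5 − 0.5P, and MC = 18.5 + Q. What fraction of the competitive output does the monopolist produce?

Inverting demand: P = 177 − 2Q.
A monopolist chooses Q where MR = MC. MR = 177 − 4Q; setting this equal to 18.5 + Q gives Q = 31.7 and P = 113.6.
Under competition P = MC: 177 − 2Q = 18.5 + Q ⇒ Q = 317/6, P = 214/3.
Ratio Q_m/Q_c = 31.7/(317/6) = 0.6.

Q_m/Q_c = 0.6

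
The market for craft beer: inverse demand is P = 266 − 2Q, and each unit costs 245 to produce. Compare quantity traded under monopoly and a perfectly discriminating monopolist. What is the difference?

Monopoly sets MR = MC: 266 − 4Q = 245 ⇒ Q = 5.25, P = 266 − 2·5.25 = 255.5.
Under first-degree price discrimination the firm charges each unit its demand price and produces up to where P = MC, i.e. Q = 10.5. Consumer surplus is zero; producer surplus equals total surplus.
Change in quantity traded: 10.5 − 5.25 = 5.25.

Quantity traded rises by 5.25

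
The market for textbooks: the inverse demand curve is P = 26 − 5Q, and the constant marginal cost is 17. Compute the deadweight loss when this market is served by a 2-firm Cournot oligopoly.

Under competition P = MC = 17, so Q = (26 − 17)/5 = 1.8.
Cournot with 2 identical firms: the symmetric best-response condition is 26 − 15q = 17. Each firm produces q = 0.6, total output Q = 1.2, price P = 20.
DWL is the triangle between Q = 1.2 and Q = 1.8: ½·(1.8 − 1.2)·(20 − 17) = 0.9.

DWL = 0.9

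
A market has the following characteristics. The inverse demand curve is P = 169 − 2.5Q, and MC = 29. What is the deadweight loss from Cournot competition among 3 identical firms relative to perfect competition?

DWL = 245

Under competition P = MC = 29, so Q = (169 − 29)/2.5 = 56.
Cournot with 3 identical firms: the symmetric best-response condition is 169 − 10q = 29. Each firm produces q = 14, total output Q = 42, price P = 64.
DWL is the triangle between Q = 42 and Q = 56: ½·(56 − 42)·(64 − 29) = 245.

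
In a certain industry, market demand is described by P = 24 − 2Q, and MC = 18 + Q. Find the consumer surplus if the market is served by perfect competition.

CS = 4

Under competition P = MC: 24 − 2Q = 18 + Q ⇒ Q = 2, P = 20.
CS = ½·(24 − 20)·2 = 4.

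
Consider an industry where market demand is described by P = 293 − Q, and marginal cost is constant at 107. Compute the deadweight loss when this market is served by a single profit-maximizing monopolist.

Competitive firms price at marginal cost: P = 107, giving Q = 186.
The monopolist equates marginal revenue to marginal cost: 293 − 2Q = 107, so Q = 93. From demand, P = 200.
DWL is the triangle between Q = 93 and Q = 186: ½·(186 − 93)·(200 − 107) = 4324.5.

DWL = 4324.5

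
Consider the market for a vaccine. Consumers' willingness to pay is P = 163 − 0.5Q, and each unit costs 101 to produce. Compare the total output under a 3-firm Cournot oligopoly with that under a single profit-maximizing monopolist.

Cournot with 3 identical firms: the symmetric best-response condition is 163 − 2q = 101. Each firm produces q = 31, total output Q = 93, price P = 116.5.
The monopolist equates marginal revenue to marginal cost: 163 − Q = 101, so Q = 62. From demand, P = 132.

Cournot: Q = 93; Monopoly: Q = 62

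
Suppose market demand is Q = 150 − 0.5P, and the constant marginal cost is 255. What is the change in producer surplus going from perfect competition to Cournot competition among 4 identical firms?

Producer surplus rises by 162

Inverting demand: P = 300 − 2Q.
Competitive firms price at marginal cost: P = 255, giving Q = 22.5.
PS = (255 − 255)·22.5 = 0.
In a 4-firm Cournot equilibrium, symmetry and the first-order condition give q = (300 − 255)/(10) = 4.5. So Q = 18 and P = 264.
PS = (264 − 255)·18 = 162.
Change in producer surplus: 162 − 0 = 162.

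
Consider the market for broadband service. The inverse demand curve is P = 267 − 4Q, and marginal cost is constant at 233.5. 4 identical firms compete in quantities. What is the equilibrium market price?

P = 240.2

Cournot with 4 identical firms: the symmetric best-response condition is 267 − 20q = 233.5. Each firm produces q = 1.675, total output Q = 6.7, price P = 240.2.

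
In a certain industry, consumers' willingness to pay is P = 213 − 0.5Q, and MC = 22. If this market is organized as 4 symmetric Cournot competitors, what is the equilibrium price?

P = 60.2

Cournot with 4 identical firms: the symmetric best-response condition is 213 − 2.5q = 22. Each firm produces q = 76.4, total output Q = 305.6, price P = 60.2.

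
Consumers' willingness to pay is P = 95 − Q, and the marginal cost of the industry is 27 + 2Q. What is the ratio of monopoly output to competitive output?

The monopolist equates marginal revenue to marginal cost: 95 − 2Q = 27 + 2Q, so Q = 17. From demand, P = 78.
Competitive equilibrium sets price equal to marginal cost: 95 − Q = 27 + 2Q, so Q = 68/3 and P = 217/3.
Ratio Q_m/Q_c = 17/(68/3) = 0.75.

Q_m/Q_c = 0.75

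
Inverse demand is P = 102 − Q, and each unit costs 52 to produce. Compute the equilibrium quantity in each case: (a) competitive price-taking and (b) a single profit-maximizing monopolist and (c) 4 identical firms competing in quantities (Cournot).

Competition: Q = 50; Monopoly: Q = 25; Cournot: Q = 40

Under competition P = MC = 52, so Q = (102 − 52)/1 = 50.
A monopolist chooses Q where MR = MC. MR = 102 − 2Q; setting this equal to 52 gives Q = 25 and P = 77.
Cournot with 4 identical firms: the symmetric best-response condition is 102 − 5q = 52. Each firm produces q = 10, total output Q = 40, price P = 62.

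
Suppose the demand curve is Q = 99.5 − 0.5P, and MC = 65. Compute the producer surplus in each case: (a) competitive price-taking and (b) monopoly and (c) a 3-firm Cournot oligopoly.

Competition: PS = 0; Monopoly: PS = 2244.5; Cournot: PS = 1683.375

Inverting demand: P = 199 − 2Q.
Perfect competition: P = MC = 65, so 199 − 2Q = 65 and Q = 67.
PS = (65 − 65)·67 = 0.
The monopolist equates marginal revenue to marginal cost: 199 − 4Q = 65, so Q = 33.5. From demand, P = 132.
PS = (132 − 65)·33.5 = 2244.5.
With 3 symmetric Cournot firms, each firm's FOC gives 199 − 8q = 65, so q = 16.75, Q = 3·16.75 = 50.25, and P = 98.5.
PS = (98.5 − 65)·50.25 = 1683.375.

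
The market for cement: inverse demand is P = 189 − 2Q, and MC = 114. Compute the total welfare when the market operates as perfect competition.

TS = 1406.25

Perfect competition: P = MC = 114, so 189 − 2Q = 114 and Q = 37.5.
CS = ½·(189 − 114)·37.5 = 1406.25; PS = (114 − 114)·37.5 = 0; TS = 1406.25.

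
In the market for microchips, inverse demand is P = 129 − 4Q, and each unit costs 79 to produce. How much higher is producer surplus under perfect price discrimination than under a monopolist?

Monopoly sets MR = MC: 129 − 8Q = 79 ⇒ Q = 6.25, P = 129 − 4·6.25 = 104.
PS = (104 − 79)·6.25 = 156.25.
A perfectly discriminating monopolist sells every unit with P(Q) ≥ MC(Q), so output equals the competitive quantity Q = 12.5. Each buyer pays their reservation price, so CS = 0 and the firm captures all surplus.
PS = ½·(129 − 79)·12.5 = 312.5.
Change in producer surplus: 312.5 − 156.25 = 156.25.

Producer surplus rises by 156.25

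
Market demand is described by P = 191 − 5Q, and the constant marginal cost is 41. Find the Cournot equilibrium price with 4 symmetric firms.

With 4 symmetric Cournot firms, each firm's FOC gives 191 − 25q = 41, so q = 6, Q = 4·6 = 24, and P = 71.

P = 71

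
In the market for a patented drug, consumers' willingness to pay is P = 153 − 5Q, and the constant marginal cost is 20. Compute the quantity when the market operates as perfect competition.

Q = 26.6

Competitive firms price at marginal cost: P = 20, giving Q = 26.6.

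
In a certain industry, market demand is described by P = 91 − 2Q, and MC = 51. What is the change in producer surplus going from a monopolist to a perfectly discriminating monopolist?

PS rises by 200

A monopolist chooses Q where MR = MC. MR = 91 − 4Q; setting this equal to 51 gives Q = 10 and P = 71.
PS = (71 − 51)·10 = 200.
With perfect price discrimination, output is the efficient level Q = 20 (where demand meets MC), but every buyer pays their willingness to pay: CS = 0 and PS = total surplus.
PS = ½·(91 − 51)·20 = 400.
Change in producer surplus: 400 − 200 = 200.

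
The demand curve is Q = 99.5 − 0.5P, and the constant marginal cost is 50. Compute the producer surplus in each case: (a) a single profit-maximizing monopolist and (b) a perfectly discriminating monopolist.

Monopoly: PS = 2775.125; Perfect PD: PS = 5550.25

Inverting demand: P = 199 − 2Q.
A monopolist chooses Q where MR = MC. MR = 199 − 4Q; setting this equal to 50 gives Q = 37.25 and P = 124.5.
PS = (124.5 − 50)·37.25 = 2775.125.
A perfectly discriminating monopolist sells every unit with P(Q) ≥ MC(Q), so output equals the competitive quantity Q = 74.5. Each buyer pays their reservation price, so CS = 0 and the firm captures all surplus.
PS = ½·(199 − 50)·74.5 = 5550.25.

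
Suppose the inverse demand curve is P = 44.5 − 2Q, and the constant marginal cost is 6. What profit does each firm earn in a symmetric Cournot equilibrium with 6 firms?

In a 6-firm Cournot equilibrium, symmetry and the first-order condition give q = (44.5 − 6)/(14) = 2.75. So Q = 16.5 and P = 11.5.
Each firm's profit = (11.5 − 6)·2.75 = 15.125.

π_i = 15.125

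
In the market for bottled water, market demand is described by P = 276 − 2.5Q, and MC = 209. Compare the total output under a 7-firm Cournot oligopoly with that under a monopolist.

Cournot: Q = 23.45; Monopoly: Q = 13.4

With 7 symmetric Cournot firms, each firm's FOC gives 276 − 20q = 209, so q = 3.35, Q = 7·3.35 = 23.45, and P = 217.375.
A monopolist chooses Q where MR = MC. MR = 276 − 5Q; setting this equal to 209 gives Q = 13.4 and P = 242.5.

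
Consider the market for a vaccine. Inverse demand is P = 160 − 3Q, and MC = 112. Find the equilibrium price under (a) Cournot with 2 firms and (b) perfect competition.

Cournot: P = 128; Competition: P = 112

With 2 symmetric Cournot firms, each firm's FOC gives 160 − 9q = 112, so q = 16/3, Q = 2·16/3 = 32/3, and P = 128.
Under competition P = MC = 112, so Q = (160 − 112)/3 = 16.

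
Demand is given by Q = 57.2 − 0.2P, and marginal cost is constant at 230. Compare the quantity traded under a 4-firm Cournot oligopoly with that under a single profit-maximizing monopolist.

Cournot: Q = 8.96; Monopoly: Q = 5.6

Inverting demand: P = 286 − 5Q.
In a 4-firm Cournot equilibrium, symmetry and the first-order condition give q = (286 − 230)/(25) = 2.24. So Q = 8.96 and P = 241.2.
The monopolist equates marginal revenue to marginal cost: 286 − 10Q = 230, so Q = 5.6. From demand, P = 258.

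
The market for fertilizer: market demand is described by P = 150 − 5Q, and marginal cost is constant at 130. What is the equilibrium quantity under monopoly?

Q = 2

The monopolist equates marginal revenue to marginal cost: 150 − 10Q = 130, so Q = 2. From demand, P = 140.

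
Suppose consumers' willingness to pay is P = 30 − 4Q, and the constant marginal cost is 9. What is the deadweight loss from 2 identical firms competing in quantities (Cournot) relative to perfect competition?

Under competition P = MC = 9, so Q = (30 − 9)/4 = 5.25.
Cournot with 2 identical firms: the symmetric best-response condition is 30 − 12q = 9. Each firm produces q = 1.75, total output Q = 3.5, price P = 16.
DWL is the triangle between Q = 3.5 and Q = 5.25: ½·(5.25 − 3.5)·(16 − 9) = 6.125.

DWL = 6.125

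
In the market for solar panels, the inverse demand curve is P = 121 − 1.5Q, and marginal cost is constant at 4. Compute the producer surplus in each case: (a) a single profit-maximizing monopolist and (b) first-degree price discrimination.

The monopolist equates marginal revenue to marginal cost: 121 − 3Q = 4, so Q = 39. From demand, P = 62.5.
PS = (62.5 − 4)·39 = 2281.5.
With perfect price discrimination, output is the efficient level Q = 78 (where demand meets MC), but every buyer pays their willingness to pay: CS = 0 and PS = total surplus.
PS = ½·(121 − 4)·78 = 4563.

Monopoly: PS = 2281.5; Perfect PD: PS = 4563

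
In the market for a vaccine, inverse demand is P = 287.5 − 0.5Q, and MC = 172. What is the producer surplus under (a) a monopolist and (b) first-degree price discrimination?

The monopolist equates marginal revenue to marginal cost: 287.5 − Q = 172, so Q = 115.5. From demand, P = 229.75.
PS = (229.75 − 172)·115.5 = 6670.125.
A perfectly discriminating monopolist sells every unit with P(Q) ≥ MC(Q), so output equals the competitive quantity Q = 231. Each buyer pays their reservation price, so CS = 0 and the firm captures all surplus.
PS = ½·(287.5 − 172)·231 = 13340.25.

Monopoly: PS = 6670.125; Perfect PD: PS = 13340.25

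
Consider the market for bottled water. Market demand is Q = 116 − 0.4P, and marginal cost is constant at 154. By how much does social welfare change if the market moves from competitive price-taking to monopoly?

TS falls by 924.8

Inverting demand: P = 290 − 2.5Q.
Under competition P = MC = 154, so Q = (290 − 154)/2.5 = 54.4.
CS = ½·(290 − 154)·54.4 = 3699.2; PS = (154 − 154)·54.4 = 0; TS = 3699.2.
Monopoly sets MR = MC: 290 − 5Q = 154 ⇒ Q = 27.2, P = 290 − 2.5·27.2 = 222.
CS = ½·(290 − 222)·27.2 = 924.8; PS = (222 − 154)·27.2 = 1849.6; TS = 2774.4.
Change in social welfare: 2774.4 − 3699.2 = −924.8.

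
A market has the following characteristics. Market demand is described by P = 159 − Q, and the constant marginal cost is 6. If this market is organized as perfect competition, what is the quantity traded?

Q = 153

Competitive firms price at marginal cost: P = 6, giving Q = 153.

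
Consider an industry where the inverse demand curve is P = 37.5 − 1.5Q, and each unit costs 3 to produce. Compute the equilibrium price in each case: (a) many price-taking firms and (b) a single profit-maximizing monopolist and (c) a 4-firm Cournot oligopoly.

Perfect competition: P = MC = 3, so 37.5 − 1.5Q = 3 and Q = 23.
Monopoly sets MR = MC: 37.5 − 3Q = 3 ⇒ Q = 11.5, P = 37.5 − 1.5·11.5 = 20.25.
With 4 symmetric Cournot firms, each firm's FOC gives 37.5 − 7.5q = 3, so q = 4.6, Q = 4·4.6 = 18.4, and P = 9.9.

Competition: P = 3; Monopoly: P = 20.25; Cournot: P = 9.9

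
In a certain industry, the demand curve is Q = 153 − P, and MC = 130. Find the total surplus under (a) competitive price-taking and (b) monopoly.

Competition: TS = 264.5; Monopoly: TS = 198.375

Inverting demand: P = 153 − Q.
Competitive firms price at marginal cost: P = 130, giving Q = 23.
CS = ½·(153 − 130)·23 = 264.5; PS = (130 − 130)·23 = 0; TS = 264.5.
A monopolist chooses Q where MR = MC. MR = 153 − 2Q; setting this equal to 130 gives Q = 11.5 and P = 141.5.
CS = ½·(153 − 141.5)·11.5 = 66.125; PS = (141.5 − 130)·11.5 = 132.25; TS = 198.375.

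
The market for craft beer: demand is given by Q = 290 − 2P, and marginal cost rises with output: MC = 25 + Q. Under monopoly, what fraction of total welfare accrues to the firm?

Inverting demand: P = 145 − 0.5Q.
A monopolist chooses Q where MR = MC. MR = 145 − Q; setting this equal to 25 + Q gives Q = 60 and P = 115.
CS = ½·(145 − 115)·60 = 900.
PS = P·Q − VC(Q) = 115·60 − (25·60 + ½·1·60²) = 3600.
Share captured = PS/TS = 3600/4500 = 0.8.

PS/TS = 0.8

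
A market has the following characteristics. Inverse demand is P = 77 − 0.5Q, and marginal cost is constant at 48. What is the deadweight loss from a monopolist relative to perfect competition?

DWL = 210.25

Competitive firms price at marginal cost: P = 48, giving Q = 58.
The monopolist equates marginal revenue to marginal cost: 77 − Q = 48, so Q = 29. From demand, P = 62.5.
DWL is the triangle between Q = 29 and Q = 58: ½·(58 − 29)·(62.5 − 48) = 210.25.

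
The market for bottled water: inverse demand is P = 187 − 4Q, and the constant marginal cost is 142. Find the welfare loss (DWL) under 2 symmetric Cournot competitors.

DWL = 28.125

Competitive firms price at marginal cost: P = 142, giving Q = 11.25.
With 2 symmetric Cournot firms, each firm's FOC gives 187 − 12q = 142, so q = 3.75, Q = 2·3.75 = 7.5, and P = 157.
DWL is the triangle between Q = 7.5 and Q = 11.25: ½·(11.25 − 7.5)·(157 − 142) = 28.125.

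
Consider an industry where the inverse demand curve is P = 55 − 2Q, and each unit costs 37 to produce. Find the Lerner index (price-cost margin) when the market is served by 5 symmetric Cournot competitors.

In a 5-firm Cournot equilibrium, symmetry and the first-order condition give q = (55 − 37)/(12) = 1.5. So Q = 7.5 and P = 40.
Lerner index = (P − MC)/P = (40 − 37)/40 = 0.075.

Lerner index = 0.075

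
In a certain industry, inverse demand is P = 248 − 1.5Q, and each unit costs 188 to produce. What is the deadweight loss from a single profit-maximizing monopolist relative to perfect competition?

Under competition P = MC = 188, so Q = (248 − 188)/1.5 = 40.
Monopoly sets MR = MC: 248 − 3Q = 188 ⇒ Q = 20, P = 248 − 1.5·20 = 218.
DWL is the triangle between Q = 20 and Q = 40: ½·(40 − 20)·(218 − 188) = 300.

DWL = 300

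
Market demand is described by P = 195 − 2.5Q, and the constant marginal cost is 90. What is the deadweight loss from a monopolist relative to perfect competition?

Perfect competition: P = MC = 90, so 195 − 2.5Q = 90 and Q = 42.
The monopolist equates marginal revenue to marginal cost: 195 − 5Q = 90, so Q = 21. From demand, P = 142.5.
DWL is the triangle between Q = 21 and Q = 42: ½·(42 − 21)·(142.5 − 90) = 551.25.

DWL = 551.25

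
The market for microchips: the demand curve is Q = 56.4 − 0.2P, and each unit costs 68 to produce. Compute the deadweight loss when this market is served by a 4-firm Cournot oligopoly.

Inverting demand: P = 282 − 5Q.
Competitive firms price at marginal cost: P = 68, giving Q = 42.8.
In a 4-firm Cournot equilibrium, symmetry and the first-order condition give q = (282 − 68)/(25) = 8.56. So Q = 34.24 and P = 110.8.
DWL is the triangle between Q = 34.24 and Q = 42.8: ½·(42.8 − 34.24)·(110.8 − 68) = 183.184.

DWL = 183.184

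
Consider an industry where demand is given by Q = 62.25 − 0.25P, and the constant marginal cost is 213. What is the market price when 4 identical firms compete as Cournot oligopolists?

P = 220.2

Inverting demand: P = 249 − 4Q.
Cournot with 4 identical firms: the symmetric best-response condition is 249 − 20q = 213. Each firm produces q = 1.8, total output Q = 7.2, price P = 220.2.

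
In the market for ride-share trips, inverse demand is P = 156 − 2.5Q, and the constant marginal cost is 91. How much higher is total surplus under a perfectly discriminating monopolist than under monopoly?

TS rises by 211.25

A monopolist chooses Q where MR = MC. MR = 156 − 5Q; setting this equal to 91 gives Q = 13 and P = 123.5.
CS = ½·(156 − 123.5)·13 = 211.25; PS = (123.5 − 91)·13 = 422.5; TS = 633.75.
A perfectly discriminating monopolist sells every unit with P(Q) ≥ MC(Q), so output equals the competitive quantity Q = 26. Each buyer pays their reservation price, so CS = 0 and the firm captures all surplus.
TS = 845 (equal to competitive TS).
Change in total surplus: 845 − 633.75 = 211.25.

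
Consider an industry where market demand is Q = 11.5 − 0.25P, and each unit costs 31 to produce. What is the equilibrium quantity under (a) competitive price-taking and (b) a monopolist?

Competition: Q = 3.75; Monopoly: Q = 1.875

Inverting demand: P = 46 − 4Q.
Competitive firms price at marginal cost: P = 31, giving Q = 3.75.
The monopolist equates marginal revenue to marginal cost: 46 − 8Q = 31, so Q = 1.875. From demand, P = 38.5.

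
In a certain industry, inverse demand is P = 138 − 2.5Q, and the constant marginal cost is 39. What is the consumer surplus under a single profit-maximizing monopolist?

CS = 490.05

Monopoly sets MR = MC: 138 − 5Q = 39 ⇒ Q = 19.8, P = 138 − 2.5·19.8 = 88.5.
CS = ½·(138 − 88.5)·19.8 = 490.05.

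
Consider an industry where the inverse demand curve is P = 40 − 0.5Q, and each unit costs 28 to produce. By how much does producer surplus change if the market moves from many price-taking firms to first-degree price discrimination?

PS rises by 144

Under competition P = MC = 28, so Q = (40 − 28)/0.5 = 24.
PS = (28 − 28)·24 = 0.
With perfect price discrimination, output is the efficient level Q = 24 (where demand meets MC), but every buyer pays their willingness to pay: CS = 0 and PS = total surplus.
PS = ½·(40 − 28)·24 = 144.
Change in producer surplus: 144 − 0 = 144.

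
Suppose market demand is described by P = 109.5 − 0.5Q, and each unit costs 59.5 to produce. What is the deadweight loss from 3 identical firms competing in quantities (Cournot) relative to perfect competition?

DWL = 156.25

Competitive firms price at marginal cost: P = 59.5, giving Q = 100.
With 3 symmetric Cournot firms, each firm's FOC gives 109.5 − 2q = 59.5, so q = 25, Q = 3·25 = 75, and P = 72.
DWL is the triangle between Q = 75 and Q = 100: ½·(100 − 75)·(72 − 59.5) = 156.25.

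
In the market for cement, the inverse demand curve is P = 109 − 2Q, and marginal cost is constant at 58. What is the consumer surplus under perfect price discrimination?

CS = 0

Under first-degree price discrimination the firm charges each unit its demand price and produces up to where P = MC, i.e. Q = 25.5. Consumer surplus is zero; producer surplus equals total surplus.
CS = 0.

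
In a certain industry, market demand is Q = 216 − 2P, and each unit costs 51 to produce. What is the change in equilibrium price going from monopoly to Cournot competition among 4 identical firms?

Inverting demand: P = 108 − 0.5Q.
The monopolist equates marginal revenue to marginal cost: 108 − Q = 51, so Q = 57. From demand, P = 79.5.
In a 4-firm Cournot equilibrium, symmetry and the first-order condition give q = (108 − 51)/(2.5) = 22.8. So Q = 91.2 and P = 62.4.
Change in equilibrium price: 62.4 − 79.5 = −17.1.

Equilibrium price falls by 17.1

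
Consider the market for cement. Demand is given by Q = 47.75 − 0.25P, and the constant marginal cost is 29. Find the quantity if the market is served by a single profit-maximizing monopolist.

Inverting demand: P = 191 − 4Q.
A monopolist chooses Q where MR = MC. MR = 191 − 8Q; setting this equal to 29 gives Q = 20.25 and P = 110.

Q = 20.25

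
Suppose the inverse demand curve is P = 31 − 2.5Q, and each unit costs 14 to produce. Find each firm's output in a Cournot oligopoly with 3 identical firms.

q_i = 1.7

In a 3-firm Cournot equilibrium, symmetry and the first-order condition give q = (31 − 14)/(10) = 1.7. So Q = 5.1 and P = 18.25.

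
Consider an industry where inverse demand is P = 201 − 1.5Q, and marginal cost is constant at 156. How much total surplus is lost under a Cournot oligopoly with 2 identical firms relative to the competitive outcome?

Perfect competition: P = MC = 156, so 201 − 1.5Q = 156 and Q = 30.
In a 2-firm Cournot equilibrium, symmetry and the first-order condition give q = (201 − 156)/(4.5) = 10. So Q = 20 and P = 171.
DWL is the triangle between Q = 20 and Q = 30: ½·(30 − 20)·(171 − 156) = 75.

DWL = 75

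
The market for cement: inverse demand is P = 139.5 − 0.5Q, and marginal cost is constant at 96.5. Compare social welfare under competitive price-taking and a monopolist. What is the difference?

TS falls by 462.25

Under competition P = MC = 96.5, so Q = (139.5 − 96.5)/0.5 = 86.
CS = ½·(139.5 − 96.5)·86 = 1849; PS = (96.5 − 96.5)·86 = 0; TS = 1849.
The monopolist equates marginal revenue to marginal cost: 139.5 − Q = 96.5, so Q = 43. From demand, P = 118.
CS = ½·(139.5 − 118)·43 = 462.25; PS = (118 − 96.5)·43 = 924.5; TS = 1386.75.
Change in social welfare: 1386.75 − 1849 = −462.25.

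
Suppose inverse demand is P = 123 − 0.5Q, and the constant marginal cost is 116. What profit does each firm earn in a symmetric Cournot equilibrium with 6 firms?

With 6 symmetric Cournot firms, each firm's FOC gives 123 − 3.5q = 116, so q = 2, Q = 6·2 = 12, and P = 117.
Each firm's profit = (117 − 116)·2 = 2.

π_i = 2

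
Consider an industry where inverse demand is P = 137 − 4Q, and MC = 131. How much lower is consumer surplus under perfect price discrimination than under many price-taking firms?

Competitive firms price at marginal cost: P = 131, giving Q = 1.5.
CS = ½·(137 − 131)·1.5 = 4.5.
Under first-degree price discrimination the firm charges each unit its demand price and produces up to where P = MC, i.e. Q = 1.5. Consumer surplus is zero; producer surplus equals total surplus.
CS = 0.
Change in consumer surplus: 0 − 4.5 = −4.5.

CS falls by 4.5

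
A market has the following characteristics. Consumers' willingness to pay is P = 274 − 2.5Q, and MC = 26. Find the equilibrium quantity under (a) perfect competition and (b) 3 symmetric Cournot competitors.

Under competition P = MC = 26, so Q = (274 − 26)/2.5 = 99.2.
In a 3-firm Cournot equilibrium, symmetry and the first-order condition give q = (274 − 26)/(10) = 24.8. So Q = 74.4 and P = 88.

Competition: Q = 99.2; Cournot: Q = 74.4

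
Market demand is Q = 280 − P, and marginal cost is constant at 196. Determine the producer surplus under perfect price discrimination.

PS = 3528

Inverting demand: P = 280 − Q.
A perfectly discriminating monopolist sells every unit with P(Q) ≥ MC(Q), so output equals the competitive quantity Q = 84. Each buyer pays their reservation price, so CS = 0 and the firm captures all surplus.
PS = ½·(280 − 196)·84 = 3528.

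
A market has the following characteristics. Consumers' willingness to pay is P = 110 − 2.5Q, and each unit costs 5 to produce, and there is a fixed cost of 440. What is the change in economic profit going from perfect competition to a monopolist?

π rises by 1102.5

Competitive firms price at marginal cost: P = 5, giving Q = 42.
Profit = (5 − 5)·42 − 440 = −440.
A monopolist chooses Q where MR = MC. MR = 110 − 5Q; setting this equal to 5 gives Q = 21 and P = 57.5.
Profit = (57.5 − 5)·21 − 440 = 662.5.
Change in economic profit: 662.5 − −440 = 1102.5.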